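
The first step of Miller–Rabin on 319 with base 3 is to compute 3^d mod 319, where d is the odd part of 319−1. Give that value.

279

319 − 1 = 318 = 2^1 · 159, so d = 159.
3^1 ≡ 3 (mod 319)
3^2 ≡ 3^2 = 9 ≡ 9 (mod 319)
3^4 ≡ 9^2 = 81 ≡ 81 (mod 319)
3^8 ≡ 81^2 = 6561 ≡ 181 (mod 319)
3^16 ≡ 181^2 = 32761 ≡ 223 (mod 319)
3^32 ≡ 223^2 = 49729 ≡ 284 (mod 319)
3^64 ≡ 284^2 = 80656 ≡ 268 (mod 319)
3^128 ≡ 268^2 = 71824 ≡ 49 (mod 319)
159 = 128 + 16 + 8 + 4 + 2 + 1 in binary powers of 2.
So 3^159 ≡ 49 · 223 · 181 · 81 · 9 · 3 ≡ 279 (mod 319).
Squaring chain: 279; never reaches −1, so base 3 is a Miller–Rabin witness that 319 is composite.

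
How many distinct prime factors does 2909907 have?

2909907 = 3^2 · 323323
323323 = 7 · 46189
46189 = 11 · 4199
4199 = 13 · 323
323 = 17 · 19
2909907 = 3^2 · 7 · 11 · 13 · 17 · 19, which has 6 distinct prime factors.

6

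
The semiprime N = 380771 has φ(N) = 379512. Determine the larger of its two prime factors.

φ(n) = (p−1)(q−1) = n − (p+q) + 1, so p + q = 380771 − 379512 + 1 = 1260.
p and q are the roots of t² − 1260t + 380771 = 0.
Discriminant: 1260² − 4·380771 = 1587600 − 1523084 = 64516; √64516 = 254.
q = (1260 − 254)/2 = 503, p = (1260 + 254)/2 = 757.
Check: 503 · 757 = 380771.

757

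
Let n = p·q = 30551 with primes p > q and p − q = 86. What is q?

Since p = q + 86, we have 30551 = q(q + 86), so q² + 86q − 30551 = 0.
Discriminant: 86² + 4·30551 = 7396 + 122204 = 129600; √129600 = 360.
q = (−86 + 360)/2 = 137, and p = q + 86 = 223.
Check: 137 · 223 = 30551.

137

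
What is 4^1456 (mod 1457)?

4^1 ≡ 4 (mod 1457)
4^2 ≡ 4^2 = 16 ≡ 16 (mod 1457)
4^4 ≡ 16^2 = 256 ≡ 256 (mod 1457)
4^8 ≡ 256^2 = 65536 ≡ 1428 (mod 1457)
4^16 ≡ 1428^2 = 2039184 ≡ 841 (mod 1457)
4^32 ≡ 841^2 = 707281 ≡ 636 (mod 1457)
4^64 ≡ 636^2 = 404496 ≡ 907 (mod 1457)
4^128 ≡ 907^2 = 822649 ≡ 901 (mod 1457)
4^256 ≡ 901^2 = 811801 ≡ 252 (mod 1457)
4^512 ≡ 252^2 = 63504 ≡ 853 (mod 1457)
4^1024 ≡ 853^2 = 727609 ≡ 566 (mod 1457)
1456 = 1024 + 256 + 128 + 32 + 16 in binary powers of 2.
So 4^1456 ≡ 566 · 252 · 901 · 636 · 841 ≡ 686 (mod 1457).
Since 686 ≠ 1, base 4 is a Fermat witness: 1457 is composite.

686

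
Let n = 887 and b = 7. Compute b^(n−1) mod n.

7^1 ≡ 7 (mod 887)
7^2 ≡ 7^2 = 49 ≡ 49 (mod 887)
7^4 ≡ 49^2 = 2401 ≡ 627 (mod 887)
7^8 ≡ 627^2 = 393129 ≡ 188 (mod 887)
7^16 ≡ 188^2 = 35344 ≡ 751 (mod 887)
7^32 ≡ 751^2 = 564001 ≡ 756 (mod 887)
7^64 ≡ 756^2 = 571536 ≡ 308 (mod 887)
7^128 ≡ 308^2 = 94864 ≡ 842 (mod 887)
7^256 ≡ 842^2 = 708964 ≡ 251 (mod 887)
7^512 ≡ 251^2 = 63001 ≡ 24 (mod 887)
886 = 512 + 256 + 64 + 32 + 16 + 4 + 2 in binary powers of 2.
So 7^886 ≡ 24 · 251 · 308 · 756 · 751 · 627 · 49 ≡ 1 (mod 887).
Since the result is 1, base 7 gives no evidence that 887 is composite.

1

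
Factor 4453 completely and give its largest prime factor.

73

4453 = 61 · 73
73 is prime.
So 4453 = 61 · 73; the largest prime factor is 73.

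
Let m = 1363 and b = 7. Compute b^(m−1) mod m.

545

7^1 ≡ 7 (mod 1363)
7^2 ≡ 7^2 = 49 ≡ 49 (mod 1363)
7^4 ≡ 49^2 = 2401 ≡ 1038 (mod 1363)
7^8 ≡ 1038^2 = 1077444 ≡ 674 (mod 1363)
7^16 ≡ 674^2 = 454276 ≡ 397 (mod 1363)
7^32 ≡ 397^2 = 157609 ≡ 864 (mod 1363)
7^64 ≡ 864^2 = 746496 ≡ 935 (mod 1363)
7^128 ≡ 935^2 = 874225 ≡ 542 (mod 1363)
7^256 ≡ 542^2 = 293764 ≡ 719 (mod 1363)
7^512 ≡ 719^2 = 516961 ≡ 384 (mod 1363)
7^1024 ≡ 384^2 = 147456 ≡ 252 (mod 1363)
1362 = 1024 + 256 + 64 + 16 + 2 in binary powers of 2.
So 7^1362 ≡ 252 · 719 · 935 · 397 · 49 ≡ 545 (mod 1363).
Since 545 ≠ 1, base 7 is a Fermat witness: 1363 is composite.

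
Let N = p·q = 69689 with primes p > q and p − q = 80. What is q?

227

Since p = q + 80, we have 69689 = q(q + 80), so q² + 80q − 69689 = 0.
Discriminant: 80² + 4·69689 = 6400 + 278756 = 285156; √285156 = 534.
q = (−80 + 534)/2 = 227, and p = q + 80 = 307.
Check: 227 · 307 = 69689.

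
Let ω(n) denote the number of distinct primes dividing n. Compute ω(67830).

67830 = 2 · 33915
33915 = 3 · 11305
11305 = 5 · 2261
2261 = 7 · 323
323 = 17 · 19
67830 = 2 · 3 · 5 · 7 · 17 · 19, which has 6 distinct prime factors.

6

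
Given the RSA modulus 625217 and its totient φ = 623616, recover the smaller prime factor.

φ(n) = (p−1)(q−1) = n − (p+q) + 1, so p + q = 625217 − 623616 + 1 = 1602.
p and q are the roots of t² − 1602t + 625217 = 0.
Discriminant: 1602² − 4·625217 = 2566404 − 2500868 = 65536; √65536 = 256.
q = (1602 − 256)/2 = 673, p = (1602 + 256)/2 = 929.
Check: 673 · 929 = 625217.

673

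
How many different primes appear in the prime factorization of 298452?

6

298452 = 2^2 · 74613
74613 = 3 · 24871
24871 = 7 · 3553
3553 = 11 · 323
323 = 17 · 19
298452 = 2^2 · 3 · 7 · 11 · 17 · 19, which has 6 distinct prime factors.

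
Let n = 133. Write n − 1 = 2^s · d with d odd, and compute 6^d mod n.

133 − 1 = 132 = 2^2 · 33, so d = 33.
6^1 ≡ 6 (mod 133)
6^2 ≡ 6^2 = 36 ≡ 36 (mod 133)
6^4 ≡ 36^2 = 1296 ≡ 99 (mod 133)
6^8 ≡ 99^2 = 9801 ≡ 92 (mod 133)
6^16 ≡ 92^2 = 8464 ≡ 85 (mod 133)
6^32 ≡ 85^2 = 7225 ≡ 43 (mod 133)
33 = 32 + 1 in binary powers of 2.
So 6^33 ≡ 43 · 6 ≡ 125 (mod 133).
Squaring chain: 125 → 64; never reaches −1, so base 6 is a Miller–Rabin witness that 133 is composite.

125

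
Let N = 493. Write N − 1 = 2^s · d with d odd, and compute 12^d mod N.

278

493 − 1 = 492 = 2^2 · 123, so d = 123.
12^1 ≡ 12 (mod 493)
12^2 ≡ 12^2 = 144 ≡ 144 (mod 493)
12^4 ≡ 144^2 = 20736 ≡ 30 (mod 493)
12^8 ≡ 30^2 = 900 ≡ 407 (mod 493)
12^16 ≡ 407^2 = 165649 ≡ 1 (mod 493)
12^32 ≡ 1^2 = 1 ≡ 1 (mod 493)
12^64 ≡ 1^2 = 1 ≡ 1 (mod 493)
123 = 64 + 32 + 16 + 8 + 2 + 1 in binary powers of 2.
So 12^123 ≡ 1 · 1 · 1 · 407 · 144 · 12 ≡ 278 (mod 493).
Squaring chain: 278 → 376; never reaches −1, so base 12 is a Miller–Rabin witness that 493 is composite.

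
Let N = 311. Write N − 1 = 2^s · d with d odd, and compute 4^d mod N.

1

311 − 1 = 310 = 2^1 · 155, so d = 155.
4^1 ≡ 4 (mod 311)
4^2 ≡ 4^2 = 16 ≡ 16 (mod 311)
4^4 ≡ 16^2 = 256 ≡ 256 (mod 311)
4^8 ≡ 256^2 = 65536 ≡ 226 (mod 311)
4^16 ≡ 226^2 = 51076 ≡ 72 (mod 311)
4^32 ≡ 72^2 = 5184 ≡ 208 (mod 311)
4^64 ≡ 208^2 = 43264 ≡ 35 (mod 311)
4^128 ≡ 35^2 = 1225 ≡ 292 (mod 311)
155 = 128 + 16 + 8 + 2 + 1 in binary powers of 2.
So 4^155 ≡ 292 · 72 · 226 · 16 · 4 ≡ 1 (mod 311).
Since 4^d ≡ 1 (mod 311), base 4 does not prove 311 composite.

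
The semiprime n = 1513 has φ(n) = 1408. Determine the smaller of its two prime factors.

φ(n) = (p−1)(q−1) = n − (p+q) + 1, so p + q = 1513 − 1408 + 1 = 106.
p and q are the roots of t² − 106t + 1513 = 0.
Discriminant: 106² − 4·1513 = 11236 − 6052 = 5184; √5184 = 72.
q = (106 − 72)/2 = 17, p = (106 + 72)/2 = 89.
Check: 17 · 89 = 1513.

17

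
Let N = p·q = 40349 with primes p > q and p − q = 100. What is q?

Since p = q + 100, we have 40349 = q(q + 100), so q² + 100q − 40349 = 0.
Discriminant: 100² + 4·40349 = 10000 + 161396 = 171396; √171396 = 414.
q = (−100 + 414)/2 = 157, and p = q + 100 = 257.
Check: 157 · 257 = 40349.

157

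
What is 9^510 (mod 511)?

1

9^1 ≡ 9 (mod 511)
9^2 ≡ 9^2 = 81 ≡ 81 (mod 511)
9^4 ≡ 81^2 = 6561 ≡ 429 (mod 511)
9^8 ≡ 429^2 = 184041 ≡ 81 (mod 511)
9^16 ≡ 81^2 = 6561 ≡ 429 (mod 511)
9^32 ≡ 429^2 = 184041 ≡ 81 (mod 511)
9^64 ≡ 81^2 = 6561 ≡ 429 (mod 511)
9^128 ≡ 429^2 = 184041 ≡ 81 (mod 511)
9^256 ≡ 81^2 = 6561 ≡ 429 (mod 511)
510 = 256 + 128 + 64 + 32 + 16 + 8 + 4 + 2 in binary powers of 2.
So 9^510 ≡ 429 · 81 · 429 · 81 · 429 · 81 · 429 · 81 ≡ 1 (mod 511).
Since the result is 1, base 9 gives no evidence that 511 is composite.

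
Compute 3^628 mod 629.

625

3^1 ≡ 3 (mod 629)
3^2 ≡ 3^2 = 9 ≡ 9 (mod 629)
3^4 ≡ 9^2 = 81 ≡ 81 (mod 629)
3^8 ≡ 81^2 = 6561 ≡ 271 (mod 629)
3^16 ≡ 271^2 = 73441 ≡ 477 (mod 629)
3^32 ≡ 477^2 = 227529 ≡ 460 (mod 629)
3^64 ≡ 460^2 = 211600 ≡ 256 (mod 629)
3^128 ≡ 256^2 = 65536 ≡ 120 (mod 629)
3^256 ≡ 120^2 = 14400 ≡ 562 (mod 629)
3^512 ≡ 562^2 = 315844 ≡ 86 (mod 629)
628 = 512 + 64 + 32 + 16 + 4 in binary powers of 2.
So 3^628 ≡ 86 · 256 · 460 · 477 · 81 ≡ 625 (mod 629).
Since 625 ≠ 1, base 3 is a Fermat witness: 629 is composite.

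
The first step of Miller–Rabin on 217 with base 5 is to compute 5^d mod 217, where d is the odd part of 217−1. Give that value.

217 − 1 = 216 = 2^3 · 27, so d = 27.
5^1 ≡ 5 (mod 217)
5^2 ≡ 5^2 = 25 ≡ 25 (mod 217)
5^4 ≡ 25^2 = 625 ≡ 191 (mod 217)
5^8 ≡ 191^2 = 36481 ≡ 25 (mod 217)
5^16 ≡ 25^2 = 625 ≡ 191 (mod 217)
27 = 16 + 8 + 2 + 1 in binary powers of 2.
So 5^27 ≡ 191 · 25 · 25 · 5 ≡ 125 (mod 217).
Squaring chain: 125 → 1 → 1; never reaches −1, so base 5 is a Miller–Rabin witness that 217 is composite.

125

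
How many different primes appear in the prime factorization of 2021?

2021 = 43 · 47
2021 = 43 · 47, which has 2 distinct prime factors.

2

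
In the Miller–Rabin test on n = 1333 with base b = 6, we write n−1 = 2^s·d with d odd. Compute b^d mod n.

216

1333 − 1 = 1332 = 2^2 · 333, so d = 333.
6^1 ≡ 6 (mod 1333)
6^2 ≡ 6^2 = 36 ≡ 36 (mod 1333)
6^4 ≡ 36^2 = 1296 ≡ 1296 (mod 1333)
6^8 ≡ 1296^2 = 1679616 ≡ 36 (mod 1333)
6^16 ≡ 36^2 = 1296 ≡ 1296 (mod 1333)
6^32 ≡ 1296^2 = 1679616 ≡ 36 (mod 1333)
6^64 ≡ 36^2 = 1296 ≡ 1296 (mod 1333)
6^128 ≡ 1296^2 = 1679616 ≡ 36 (mod 1333)
6^256 ≡ 36^2 = 1296 ≡ 1296 (mod 1333)
333 = 256 + 64 + 8 + 4 + 1 in binary powers of 2.
So 6^333 ≡ 1296 · 1296 · 36 · 1296 · 6 ≡ 216 (mod 1333).
Squaring chain: 216 → 1; never reaches −1, so base 6 is a Miller–Rabin witness that 1333 is composite.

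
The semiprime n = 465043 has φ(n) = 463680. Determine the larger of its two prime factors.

691

φ(n) = (p−1)(q−1) = n − (p+q) + 1, so p + q = 465043 − 463680 + 1 = 1364.
p and q are the roots of t² − 1364t + 465043 = 0.
Discriminant: 1364² − 4·465043 = 1860496 − 1860172 = 324; √324 = 18.
q = (1364 − 18)/2 = 673, p = (1364 + 18)/2 = 691.
Check: 673 · 691 = 465043.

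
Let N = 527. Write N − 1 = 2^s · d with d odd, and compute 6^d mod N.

527 − 1 = 526 = 2^1 · 263, so d = 263.
6^1 ≡ 6 (mod 527)
6^2 ≡ 6^2 = 36 ≡ 36 (mod 527)
6^4 ≡ 36^2 = 1296 ≡ 242 (mod 527)
6^8 ≡ 242^2 = 58564 ≡ 67 (mod 527)
6^16 ≡ 67^2 = 4489 ≡ 273 (mod 527)
6^32 ≡ 273^2 = 74529 ≡ 222 (mod 527)
6^64 ≡ 222^2 = 49284 ≡ 273 (mod 527)
6^128 ≡ 273^2 = 74529 ≡ 222 (mod 527)
6^256 ≡ 222^2 = 49284 ≡ 273 (mod 527)
263 = 256 + 4 + 2 + 1 in binary powers of 2.
So 6^263 ≡ 273 · 242 · 36 · 6 ≡ 150 (mod 527).
Squaring chain: 150; never reaches −1, so base 6 is a Miller–Rabin witness that 527 is composite.

150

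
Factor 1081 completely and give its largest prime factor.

47

1081 = 23 · 47
47 is prime.
So 1081 = 23 · 47; the largest prime factor is 47.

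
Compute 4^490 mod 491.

1

4^1 ≡ 4 (mod 491)
4^2 ≡ 4^2 = 16 ≡ 16 (mod 491)
4^4 ≡ 16^2 = 256 ≡ 256 (mod 491)
4^8 ≡ 256^2 = 65536 ≡ 233 (mod 491)
4^16 ≡ 233^2 = 54289 ≡ 279 (mod 491)
4^32 ≡ 279^2 = 77841 ≡ 263 (mod 491)
4^64 ≡ 263^2 = 69169 ≡ 429 (mod 491)
4^128 ≡ 429^2 = 184041 ≡ 407 (mod 491)
4^256 ≡ 407^2 = 165649 ≡ 182 (mod 491)
490 = 256 + 128 + 64 + 32 + 8 + 2 in binary powers of 2.
So 4^490 ≡ 182 · 407 · 429 · 263 · 233 · 16 ≡ 1 (mod 491).
Since the result is 1, base 4 gives no evidence that 491 is composite.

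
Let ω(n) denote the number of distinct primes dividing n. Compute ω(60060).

60060 = 2^2 · 15015
15015 = 3 · 5005
5005 = 5 · 1001
1001 = 7 · 143
143 = 11 · 13
60060 = 2^2 · 3 · 5 · 7 · 11 · 13, which has 6 distinct prime factors.

6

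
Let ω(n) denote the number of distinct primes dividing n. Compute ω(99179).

2

99179 = 41^2 · 59
99179 = 41^2 · 59, which has 2 distinct prime factors.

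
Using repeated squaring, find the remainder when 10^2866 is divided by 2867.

10^1 ≡ 10 (mod 2867)
10^2 ≡ 10^2 = 100 ≡ 100 (mod 2867)
10^4 ≡ 100^2 = 10000 ≡ 1399 (mod 2867)
10^8 ≡ 1399^2 = 1957201 ≡ 1907 (mod 2867)
10^16 ≡ 1907^2 = 3636649 ≡ 1293 (mod 2867)
10^32 ≡ 1293^2 = 1671849 ≡ 388 (mod 2867)
10^64 ≡ 388^2 = 150544 ≡ 1460 (mod 2867)
10^128 ≡ 1460^2 = 2131600 ≡ 1419 (mod 2867)
10^256 ≡ 1419^2 = 2013561 ≡ 927 (mod 2867)
10^512 ≡ 927^2 = 859329 ≡ 2096 (mod 2867)
10^1024 ≡ 2096^2 = 4393216 ≡ 972 (mod 2867)
10^2048 ≡ 972^2 = 944784 ≡ 1541 (mod 2867)
2866 = 2048 + 512 + 256 + 32 + 16 + 2 in binary powers of 2.
So 10^2866 ≡ 1541 · 2096 · 927 · 388 · 1293 · 100 ≡ 1696 (mod 2867).
Since 1696 ≠ 1, base 10 is a Fermat witness: 2867 is composite.

1696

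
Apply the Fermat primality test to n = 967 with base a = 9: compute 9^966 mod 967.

9^1 ≡ 9 (mod 967)
9^2 ≡ 9^2 = 81 ≡ 81 (mod 967)
9^4 ≡ 81^2 = 6561 ≡ 759 (mod 967)
9^8 ≡ 759^2 = 576081 ≡ 716 (mod 967)
9^16 ≡ 716^2 = 512656 ≡ 146 (mod 967)
9^32 ≡ 146^2 = 21316 ≡ 42 (mod 967)
9^64 ≡ 42^2 = 1764 ≡ 797 (mod 967)
9^128 ≡ 797^2 = 635209 ≡ 857 (mod 967)
9^256 ≡ 857^2 = 734449 ≡ 496 (mod 967)
9^512 ≡ 496^2 = 246016 ≡ 398 (mod 967)
966 = 512 + 256 + 128 + 64 + 4 + 2 in binary powers of 2.
So 9^966 ≡ 398 · 496 · 857 · 797 · 759 · 81 ≡ 1 (mod 967).
Since the result is 1, base 9 gives no evidence that 967 is composite.

1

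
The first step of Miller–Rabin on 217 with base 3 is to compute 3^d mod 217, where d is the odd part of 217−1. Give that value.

209

217 − 1 = 216 = 2^3 · 27, so d = 27.
3^1 ≡ 3 (mod 217)
3^2 ≡ 3^2 = 9 ≡ 9 (mod 217)
3^4 ≡ 9^2 = 81 ≡ 81 (mod 217)
3^8 ≡ 81^2 = 6561 ≡ 51 (mod 217)
3^16 ≡ 51^2 = 2601 ≡ 214 (mod 217)
27 = 16 + 8 + 2 + 1 in binary powers of 2.
So 3^27 ≡ 214 · 51 · 9 · 3 ≡ 209 (mod 217).
Squaring chain: 209 → 64 → 190; never reaches −1, so base 3 is a Miller–Rabin witness that 217 is composite.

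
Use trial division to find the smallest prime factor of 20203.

20203 is odd.
Digit sum 7, not divisible by 3.
Ends in 3: not divisible by 5.
7: 20203 = 7·2886 + 1
11: 20203 = 11·1836 + 7
13: 20203 = 13·1554 + 1
17: 20203 = 17·1188 + 7
19: 20203 = 19·1063 + 6
23: 20203 = 23·878 + 9
29: 20203 = 29·696 + 19
31: 20203 = 31·651 + 22
37: 20203 = 37·546 + 1
41: 20203 = 41·492 + 31
43: 20203 = 43·469 + 36
47: 20203 = 47·429 + 40
53: 20203 = 53·381 + 10
59: 20203 = 59·342 + 25
61: 20203 = 61·331 + 12
67: 20203 = 67·301 + 36
71: 20203 = 71·284 + 39
73: 20203 = 73·276 + 55
79: 20203 = 79·255 + 58
83: 20203 = 83·243 + 34
89: 20203 = 89·227

89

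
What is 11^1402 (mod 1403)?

11^1 ≡ 11 (mod 1403)
11^2 ≡ 11^2 = 121 ≡ 121 (mod 1403)
11^4 ≡ 121^2 = 14641 ≡ 611 (mod 1403)
11^8 ≡ 611^2 = 373321 ≡ 123 (mod 1403)
11^16 ≡ 123^2 = 15129 ≡ 1099 (mod 1403)
11^32 ≡ 1099^2 = 1207801 ≡ 1221 (mod 1403)
11^64 ≡ 1221^2 = 1490841 ≡ 855 (mod 1403)
11^128 ≡ 855^2 = 731025 ≡ 62 (mod 1403)
11^256 ≡ 62^2 = 3844 ≡ 1038 (mod 1403)
11^512 ≡ 1038^2 = 1077444 ≡ 1343 (mod 1403)
11^1024 ≡ 1343^2 = 1803649 ≡ 794 (mod 1403)
1402 = 1024 + 256 + 64 + 32 + 16 + 8 + 2 in binary powers of 2.
So 11^1402 ≡ 794 · 1038 · 855 · 1221 · 1099 · 123 · 121 ≡ 731 (mod 1403).
Since 731 ≠ 1, base 11 is a Fermat witness: 1403 is composite.

731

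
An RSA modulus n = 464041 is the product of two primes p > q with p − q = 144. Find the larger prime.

Since p = q + 144, we have 464041 = q(q + 144), so q² + 144q − 464041 = 0.
Discriminant: 144² + 4·464041 = 20736 + 1856164 = 1876900; √1876900 = 1370.
q = (−144 + 1370)/2 = 613, and p = q + 144 = 757.
Check: 613 · 757 = 464041.

757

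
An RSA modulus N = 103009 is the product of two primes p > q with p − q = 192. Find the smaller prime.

Since p = q + 192, we have 103009 = q(q + 192), so q² + 192q − 103009 = 0.
Discriminant: 192² + 4·103009 = 36864 + 412036 = 448900; √448900 = 670.
q = (−192 + 670)/2 = 239, and p = q + 192 = 431.
Check: 239 · 431 = 103009.

239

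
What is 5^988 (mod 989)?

5^1 ≡ 5 (mod 989)
5^2 ≡ 5^2 = 25 ≡ 25 (mod 989)
5^4 ≡ 25^2 = 625 ≡ 625 (mod 989)
5^8 ≡ 625^2 = 390625 ≡ 959 (mod 989)
5^16 ≡ 959^2 = 919681 ≡ 900 (mod 989)
5^32 ≡ 900^2 = 810000 ≡ 9 (mod 989)
5^64 ≡ 9^2 = 81 ≡ 81 (mod 989)
5^128 ≡ 81^2 = 6561 ≡ 627 (mod 989)
5^256 ≡ 627^2 = 393129 ≡ 496 (mod 989)
5^512 ≡ 496^2 = 246016 ≡ 744 (mod 989)
988 = 512 + 256 + 128 + 64 + 16 + 8 + 4 in binary powers of 2.
So 5^988 ≡ 744 · 496 · 627 · 81 · 900 · 959 · 625 ≡ 81 (mod 989).
Since 81 ≠ 1, base 5 is a Fermat witness: 989 is composite.

81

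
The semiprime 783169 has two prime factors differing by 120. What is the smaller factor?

827

Since p = q + 120, we have 783169 = q(q + 120), so q² + 120q − 783169 = 0.
Discriminant: 120² + 4·783169 = 14400 + 3132676 = 3147076; √3147076 = 1774.
q = (−120 + 1774)/2 = 827, and p = q + 120 = 947.
Check: 827 · 947 = 783169.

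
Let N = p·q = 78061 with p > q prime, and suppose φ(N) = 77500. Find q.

251

φ(n) = (p−1)(q−1) = n − (p+q) + 1, so p + q = 78061 − 77500 + 1 = 562.
p and q are the roots of t² − 562t + 78061 = 0.
Discriminant: 562² − 4·78061 = 315844 − 312244 = 3600; √3600 = 60.
q = (562 − 60)/2 = 251, p = (562 + 60)/2 = 311.
Check: 251 · 311 = 78061.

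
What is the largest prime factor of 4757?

4757 = 67 · 71
71 is prime.
So 4757 = 67 · 71; the largest prime factor is 71.

71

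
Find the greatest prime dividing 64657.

64657 = 19 · 3403
3403 = 41 · 83
83 is prime.
So 64657 = 19 · 41 · 83; the largest prime factor is 83.

83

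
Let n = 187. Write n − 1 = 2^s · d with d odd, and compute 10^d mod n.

187 − 1 = 186 = 2^1 · 93, so d = 93.
10^1 ≡ 10 (mod 187)
10^2 ≡ 10^2 = 100 ≡ 100 (mod 187)
10^4 ≡ 100^2 = 10000 ≡ 89 (mod 187)
10^8 ≡ 89^2 = 7921 ≡ 67 (mod 187)
10^16 ≡ 67^2 = 4489 ≡ 1 (mod 187)
10^32 ≡ 1^2 = 1 ≡ 1 (mod 187)
10^64 ≡ 1^2 = 1 ≡ 1 (mod 187)
93 = 64 + 16 + 8 + 4 + 1 in binary powers of 2.
So 10^93 ≡ 1 · 1 · 67 · 89 · 10 ≡ 164 (mod 187).
Squaring chain: 164; never reaches −1, so base 10 is a Miller–Rabin witness that 187 is composite.

164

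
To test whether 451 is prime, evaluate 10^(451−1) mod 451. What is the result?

1

10^1 ≡ 10 (mod 451)
10^2 ≡ 10^2 = 100 ≡ 100 (mod 451)
10^4 ≡ 100^2 = 10000 ≡ 78 (mod 451)
10^8 ≡ 78^2 = 6084 ≡ 221 (mod 451)
10^16 ≡ 221^2 = 48841 ≡ 133 (mod 451)
10^32 ≡ 133^2 = 17689 ≡ 100 (mod 451)
10^64 ≡ 100^2 = 10000 ≡ 78 (mod 451)
10^128 ≡ 78^2 = 6084 ≡ 221 (mod 451)
10^256 ≡ 221^2 = 48841 ≡ 133 (mod 451)
450 = 256 + 128 + 64 + 2 in binary powers of 2.
So 10^450 ≡ 133 · 221 · 78 · 100 ≡ 1 (mod 451).
Since the result is 1, base 10 gives no evidence that 451 is composite.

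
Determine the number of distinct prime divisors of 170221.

3

170221 = 17^2 · 589
589 = 19 · 31
170221 = 17^2 · 19 · 31, which has 3 distinct prime factors.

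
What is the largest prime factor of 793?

793 = 13 · 61
61 is prime.
So 793 = 13 · 61; the largest prime factor is 61.

61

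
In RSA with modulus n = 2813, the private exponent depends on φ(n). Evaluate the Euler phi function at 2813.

2688

Factor: 2813 = 29 · 97.
φ(2813) = (29−1) · (97−1) = 28 · 96 = 2688.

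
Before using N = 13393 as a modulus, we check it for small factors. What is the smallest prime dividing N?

59

13393 is odd.
Digit sum 19, not divisible by 3.
Ends in 3: not divisible by 5.
7: 13393 = 7·1913 + 2
11: 13393 = 11·1217 + 6
13: 13393 = 13·1030 + 3
17: 13393 = 17·787 + 14
19: 13393 = 19·704 + 17
23: 13393 = 23·582 + 7
29: 13393 = 29·461 + 24
31: 13393 = 31·432 + 1
37: 13393 = 37·361 + 36
41: 13393 = 41·326 + 27
43: 13393 = 43·311 + 20
47: 13393 = 47·284 + 45
53: 13393 = 53·252 + 37
59: 13393 = 59·227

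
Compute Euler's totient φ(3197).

3036

Factor: 3197 = 23 · 139.
φ(3197) = (23−1) · (139−1) = 22 · 138 = 3036.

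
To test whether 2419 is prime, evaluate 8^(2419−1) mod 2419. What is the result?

8^1 ≡ 8 (mod 2419)
8^2 ≡ 8^2 = 64 ≡ 64 (mod 2419)
8^4 ≡ 64^2 = 4096 ≡ 1677 (mod 2419)
8^8 ≡ 1677^2 = 2812329 ≡ 1451 (mod 2419)
8^16 ≡ 1451^2 = 2105401 ≡ 871 (mod 2419)
8^32 ≡ 871^2 = 758641 ≡ 1494 (mod 2419)
8^64 ≡ 1494^2 = 2232036 ≡ 1718 (mod 2419)
8^128 ≡ 1718^2 = 2951524 ≡ 344 (mod 2419)
8^256 ≡ 344^2 = 118336 ≡ 2224 (mod 2419)
8^512 ≡ 2224^2 = 4946176 ≡ 1740 (mod 2419)
8^1024 ≡ 1740^2 = 3027600 ≡ 1431 (mod 2419)
8^2048 ≡ 1431^2 = 2047761 ≡ 1287 (mod 2419)
2418 = 2048 + 256 + 64 + 32 + 16 + 2 in binary powers of 2.
So 8^2418 ≡ 1287 · 2224 · 1718 · 1494 · 871 · 64 ≡ 1255 (mod 2419).
Since 1255 ≠ 1, base 8 is a Fermat witness: 2419 is composite.

1255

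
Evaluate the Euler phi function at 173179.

Factor: 173179 = 17 · 61 · 167.
φ(173179) = (17−1) · (61−1) · (167−1) = 16 · 60 · 166 = 159360.

159360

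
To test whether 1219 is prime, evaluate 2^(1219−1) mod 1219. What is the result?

785

2^1 ≡ 2 (mod 1219)
2^2 ≡ 2^2 = 4 ≡ 4 (mod 1219)
2^4 ≡ 4^2 = 16 ≡ 16 (mod 1219)
2^8 ≡ 16^2 = 256 ≡ 256 (mod 1219)
2^16 ≡ 256^2 = 65536 ≡ 929 (mod 1219)
2^32 ≡ 929^2 = 863041 ≡ 1208 (mod 1219)
2^64 ≡ 1208^2 = 1459264 ≡ 121 (mod 1219)
2^128 ≡ 121^2 = 14641 ≡ 13 (mod 1219)
2^256 ≡ 13^2 = 169 ≡ 169 (mod 1219)
2^512 ≡ 169^2 = 28561 ≡ 524 (mod 1219)
2^1024 ≡ 524^2 = 274576 ≡ 301 (mod 1219)
1218 = 1024 + 128 + 64 + 2 in binary powers of 2.
So 2^1218 ≡ 301 · 13 · 121 · 4 ≡ 785 (mod 1219).
Since 785 ≠ 1, base 2 is a Fermat witness: 1219 is composite.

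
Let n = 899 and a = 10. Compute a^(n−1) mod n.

10^1 ≡ 10 (mod 899)
10^2 ≡ 10^2 = 100 ≡ 100 (mod 899)
10^4 ≡ 100^2 = 10000 ≡ 111 (mod 899)
10^8 ≡ 111^2 = 12321 ≡ 634 (mod 899)
10^16 ≡ 634^2 = 401956 ≡ 103 (mod 899)
10^32 ≡ 103^2 = 10609 ≡ 720 (mod 899)
10^64 ≡ 720^2 = 518400 ≡ 576 (mod 899)
10^128 ≡ 576^2 = 331776 ≡ 45 (mod 899)
10^256 ≡ 45^2 = 2025 ≡ 227 (mod 899)
10^512 ≡ 227^2 = 51529 ≡ 286 (mod 899)
898 = 512 + 256 + 128 + 2 in binary powers of 2.
So 10^898 ≡ 286 · 227 · 45 · 100 ≡ 71 (mod 899).
Since 71 ≠ 1, base 10 is a Fermat witness: 899 is composite.

71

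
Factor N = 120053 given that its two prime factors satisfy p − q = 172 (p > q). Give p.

443

Since p = q + 172, we have 120053 = q(q + 172), so q² + 172q − 120053 = 0.
Discriminant: 172² + 4·120053 = 29584 + 480212 = 509796; √509796 = 714.
q = (−172 + 714)/2 = 271, and p = q + 172 = 443.
Check: 271 · 443 = 120053.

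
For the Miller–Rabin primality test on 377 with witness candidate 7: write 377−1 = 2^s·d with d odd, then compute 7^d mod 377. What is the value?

132

377 − 1 = 376 = 2^3 · 47, so d = 47.
7^1 ≡ 7 (mod 377)
7^2 ≡ 7^2 = 49 ≡ 49 (mod 377)
7^4 ≡ 49^2 = 2401 ≡ 139 (mod 377)
7^8 ≡ 139^2 = 19321 ≡ 94 (mod 377)
7^16 ≡ 94^2 = 8836 ≡ 165 (mod 377)
7^32 ≡ 165^2 = 27225 ≡ 81 (mod 377)
47 = 32 + 8 + 4 + 2 + 1 in binary powers of 2.
So 7^47 ≡ 81 · 94 · 139 · 49 · 7 ≡ 132 (mod 377).
Squaring chain: 132 → 82 → 315; never reaches −1, so base 7 is a Miller–Rabin witness that 377 is composite.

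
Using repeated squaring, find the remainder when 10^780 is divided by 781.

10^1 ≡ 10 (mod 781)
10^2 ≡ 10^2 = 100 ≡ 100 (mod 781)
10^4 ≡ 100^2 = 10000 ≡ 628 (mod 781)
10^8 ≡ 628^2 = 394384 ≡ 760 (mod 781)
10^16 ≡ 760^2 = 577600 ≡ 441 (mod 781)
10^32 ≡ 441^2 = 194481 ≡ 12 (mod 781)
10^64 ≡ 12^2 = 144 ≡ 144 (mod 781)
10^128 ≡ 144^2 = 20736 ≡ 430 (mod 781)
10^256 ≡ 430^2 = 184900 ≡ 584 (mod 781)
10^512 ≡ 584^2 = 341056 ≡ 540 (mod 781)
780 = 512 + 256 + 8 + 4 in binary powers of 2.
So 10^780 ≡ 540 · 584 · 760 · 628 ≡ 243 (mod 781).
Since 243 ≠ 1, base 10 is a Fermat witness: 781 is composite.

243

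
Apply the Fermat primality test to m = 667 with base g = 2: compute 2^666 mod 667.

179

2^1 ≡ 2 (mod 667)
2^2 ≡ 2^2 = 4 ≡ 4 (mod 667)
2^4 ≡ 4^2 = 16 ≡ 16 (mod 667)
2^8 ≡ 16^2 = 256 ≡ 256 (mod 667)
2^16 ≡ 256^2 = 65536 ≡ 170 (mod 667)
2^32 ≡ 170^2 = 28900 ≡ 219 (mod 667)
2^64 ≡ 219^2 = 47961 ≡ 604 (mod 667)
2^128 ≡ 604^2 = 364816 ≡ 634 (mod 667)
2^256 ≡ 634^2 = 401956 ≡ 422 (mod 667)
2^512 ≡ 422^2 = 178084 ≡ 662 (mod 667)
666 = 512 + 128 + 16 + 8 + 2 in binary powers of 2.
So 2^666 ≡ 662 · 634 · 170 · 256 · 4 ≡ 179 (mod 667).
Since 179 ≠ 1, base 2 is a Fermat witness: 667 is composite.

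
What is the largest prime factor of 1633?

1633 = 23 · 71
71 is prime.
So 1633 = 23 · 71; the largest prime factor is 71.

71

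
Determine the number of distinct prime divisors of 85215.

5

85215 = 3 · 28405
28405 = 5 · 5681
5681 = 13 · 437
437 = 19 · 23
85215 = 3 · 5 · 13 · 19 · 23, which has 5 distinct prime factors.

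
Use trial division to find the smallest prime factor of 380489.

380489 is odd.
Digit sum 32, not divisible by 3.
Ends in 9: not divisible by 5.
7: 380489 = 7·54355 + 4
11: 380489 = 11·34589 + 10
13: 380489 = 13·29268 + 5
17: 380489 = 17·22381 + 12
19: 380489 = 19·20025 + 14
23: 380489 = 23·16543

23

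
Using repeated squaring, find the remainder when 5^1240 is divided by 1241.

1172

5^1 ≡ 5 (mod 1241)
5^2 ≡ 5^2 = 25 ≡ 25 (mod 1241)
5^4 ≡ 25^2 = 625 ≡ 625 (mod 1241)
5^8 ≡ 625^2 = 390625 ≡ 951 (mod 1241)
5^16 ≡ 951^2 = 904401 ≡ 953 (mod 1241)
5^32 ≡ 953^2 = 908209 ≡ 1038 (mod 1241)
5^64 ≡ 1038^2 = 1077444 ≡ 256 (mod 1241)
5^128 ≡ 256^2 = 65536 ≡ 1004 (mod 1241)
5^256 ≡ 1004^2 = 1008016 ≡ 324 (mod 1241)
5^512 ≡ 324^2 = 104976 ≡ 732 (mod 1241)
5^1024 ≡ 732^2 = 535824 ≡ 953 (mod 1241)
1240 = 1024 + 128 + 64 + 16 + 8 in binary powers of 2.
So 5^1240 ≡ 953 · 1004 · 256 · 953 · 951 ≡ 1172 (mod 1241).
Since 1172 ≠ 1, base 5 is a Fermat witness: 1241 is composite.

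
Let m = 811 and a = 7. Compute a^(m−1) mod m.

7^1 ≡ 7 (mod 811)
7^2 ≡ 7^2 = 49 ≡ 49 (mod 811)
7^4 ≡ 49^2 = 2401 ≡ 779 (mod 811)
7^8 ≡ 779^2 = 606841 ≡ 213 (mod 811)
7^16 ≡ 213^2 = 45369 ≡ 764 (mod 811)
7^32 ≡ 764^2 = 583696 ≡ 587 (mod 811)
7^64 ≡ 587^2 = 344569 ≡ 705 (mod 811)
7^128 ≡ 705^2 = 497025 ≡ 693 (mod 811)
7^256 ≡ 693^2 = 480249 ≡ 137 (mod 811)
7^512 ≡ 137^2 = 18769 ≡ 116 (mod 811)
810 = 512 + 256 + 32 + 8 + 2 in binary powers of 2.
So 7^810 ≡ 116 · 137 · 587 · 213 · 49 ≡ 1 (mod 811).
Since the result is 1, base 7 gives no evidence that 811 is composite.

1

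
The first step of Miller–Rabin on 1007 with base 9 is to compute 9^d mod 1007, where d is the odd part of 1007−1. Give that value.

1007 − 1 = 1006 = 2^1 · 503, so d = 503.
9^1 ≡ 9 (mod 1007)
9^2 ≡ 9^2 = 81 ≡ 81 (mod 1007)
9^4 ≡ 81^2 = 6561 ≡ 519 (mod 1007)
9^8 ≡ 519^2 = 269361 ≡ 492 (mod 1007)
9^16 ≡ 492^2 = 242064 ≡ 384 (mod 1007)
9^32 ≡ 384^2 = 147456 ≡ 434 (mod 1007)
9^64 ≡ 434^2 = 188356 ≡ 47 (mod 1007)
9^128 ≡ 47^2 = 2209 ≡ 195 (mod 1007)
9^256 ≡ 195^2 = 38025 ≡ 766 (mod 1007)
503 = 256 + 128 + 64 + 32 + 16 + 4 + 2 + 1 in binary powers of 2.
So 9^503 ≡ 766 · 195 · 47 · 434 · 384 · 519 · 81 · 9 ≡ 188 (mod 1007).
Squaring chain: 188; never reaches −1, so base 9 is a Miller–Rabin witness that 1007 is composite.

188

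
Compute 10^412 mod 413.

186

10^1 ≡ 10 (mod 413)
10^2 ≡ 10^2 = 100 ≡ 100 (mod 413)
10^4 ≡ 100^2 = 10000 ≡ 88 (mod 413)
10^8 ≡ 88^2 = 7744 ≡ 310 (mod 413)
10^16 ≡ 310^2 = 96100 ≡ 284 (mod 413)
10^32 ≡ 284^2 = 80656 ≡ 121 (mod 413)
10^64 ≡ 121^2 = 14641 ≡ 186 (mod 413)
10^128 ≡ 186^2 = 34596 ≡ 317 (mod 413)
10^256 ≡ 317^2 = 100489 ≡ 130 (mod 413)
412 = 256 + 128 + 16 + 8 + 4 in binary powers of 2.
So 10^412 ≡ 130 · 317 · 284 · 310 · 88 ≡ 186 (mod 413).
Since 186 ≠ 1, base 10 is a Fermat witness: 413 is composite.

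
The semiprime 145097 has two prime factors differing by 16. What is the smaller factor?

Since p = q + 16, we have 145097 = q(q + 16), so q² + 16q − 145097 = 0.
Discriminant: 16² + 4·145097 = 256 + 580388 = 580644; √580644 = 762.
q = (−16 + 762)/2 = 373, and p = q + 16 = 389.
Check: 373 · 389 = 145097.

373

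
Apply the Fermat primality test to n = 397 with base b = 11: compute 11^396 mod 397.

11^1 ≡ 11 (mod 397)
11^2 ≡ 11^2 = 121 ≡ 121 (mod 397)
11^4 ≡ 121^2 = 14641 ≡ 349 (mod 397)
11^8 ≡ 349^2 = 121801 ≡ 319 (mod 397)
11^16 ≡ 319^2 = 101761 ≡ 129 (mod 397)
11^32 ≡ 129^2 = 16641 ≡ 364 (mod 397)
11^64 ≡ 364^2 = 132496 ≡ 295 (mod 397)
11^128 ≡ 295^2 = 87025 ≡ 82 (mod 397)
11^256 ≡ 82^2 = 6724 ≡ 372 (mod 397)
396 = 256 + 128 + 8 + 4 in binary powers of 2.
So 11^396 ≡ 372 · 82 · 319 · 349 ≡ 1 (mod 397).
Since the result is 1, base 11 gives no evidence that 397 is composite.

1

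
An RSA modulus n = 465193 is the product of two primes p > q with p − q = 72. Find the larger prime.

719

Since p = q + 72, we have 465193 = q(q + 72), so q² + 72q − 465193 = 0.
Discriminant: 72² + 4·465193 = 5184 + 1860772 = 1865956; √1865956 = 1366.
q = (−72 + 1366)/2 = 647, and p = q + 72 = 719.
Check: 647 · 719 = 465193.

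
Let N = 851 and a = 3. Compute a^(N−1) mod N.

3^1 ≡ 3 (mod 851)
3^2 ≡ 3^2 = 9 ≡ 9 (mod 851)
3^4 ≡ 9^2 = 81 ≡ 81 (mod 851)
3^8 ≡ 81^2 = 6561 ≡ 604 (mod 851)
3^16 ≡ 604^2 = 364816 ≡ 588 (mod 851)
3^32 ≡ 588^2 = 345744 ≡ 238 (mod 851)
3^64 ≡ 238^2 = 56644 ≡ 478 (mod 851)
3^128 ≡ 478^2 = 228484 ≡ 416 (mod 851)
3^256 ≡ 416^2 = 173056 ≡ 303 (mod 851)
3^512 ≡ 303^2 = 91809 ≡ 752 (mod 851)
850 = 512 + 256 + 64 + 16 + 2 in binary powers of 2.
So 3^850 ≡ 752 · 303 · 478 · 588 · 9 ≡ 303 (mod 851).
Since 303 ≠ 1, base 3 is a Fermat witness: 851 is composite.

303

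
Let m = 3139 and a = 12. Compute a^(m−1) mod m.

12^1 ≡ 12 (mod 3139)
12^2 ≡ 12^2 = 144 ≡ 144 (mod 3139)
12^4 ≡ 144^2 = 20736 ≡ 1902 (mod 3139)
12^8 ≡ 1902^2 = 3617604 ≡ 1476 (mod 3139)
12^16 ≡ 1476^2 = 2178576 ≡ 110 (mod 3139)
12^32 ≡ 110^2 = 12100 ≡ 2683 (mod 3139)
12^64 ≡ 2683^2 = 7198489 ≡ 762 (mod 3139)
12^128 ≡ 762^2 = 580644 ≡ 3068 (mod 3139)
12^256 ≡ 3068^2 = 9412624 ≡ 1902 (mod 3139)
12^512 ≡ 1902^2 = 3617604 ≡ 1476 (mod 3139)
12^1024 ≡ 1476^2 = 2178576 ≡ 110 (mod 3139)
12^2048 ≡ 110^2 = 12100 ≡ 2683 (mod 3139)
3138 = 2048 + 1024 + 64 + 2 in binary powers of 2.
So 12^3138 ≡ 2683 · 110 · 762 · 144 ≡ 649 (mod 3139).
Since 649 ≠ 1, base 12 is a Fermat witness: 3139 is composite.

649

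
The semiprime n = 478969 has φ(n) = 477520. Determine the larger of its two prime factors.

941

φ(n) = (p−1)(q−1) = n − (p+q) + 1, so p + q = 478969 − 477520 + 1 = 1450.
p and q are the roots of t² − 1450t + 478969 = 0.
Discriminant: 1450² − 4·478969 = 2102500 − 1915876 = 186624; √186624 = 432.
q = (1450 − 432)/2 = 509, p = (1450 + 432)/2 = 941.
Check: 509 · 941 = 478969.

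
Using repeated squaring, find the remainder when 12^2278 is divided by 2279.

1543

12^1 ≡ 12 (mod 2279)
12^2 ≡ 12^2 = 144 ≡ 144 (mod 2279)
12^4 ≡ 144^2 = 20736 ≡ 225 (mod 2279)
12^8 ≡ 225^2 = 50625 ≡ 487 (mod 2279)
12^16 ≡ 487^2 = 237169 ≡ 153 (mod 2279)
12^32 ≡ 153^2 = 23409 ≡ 619 (mod 2279)
12^64 ≡ 619^2 = 383161 ≡ 289 (mod 2279)
12^128 ≡ 289^2 = 83521 ≡ 1477 (mod 2279)
12^256 ≡ 1477^2 = 2181529 ≡ 526 (mod 2279)
12^512 ≡ 526^2 = 276676 ≡ 917 (mod 2279)
12^1024 ≡ 917^2 = 840889 ≡ 2217 (mod 2279)
12^2048 ≡ 2217^2 = 4915089 ≡ 1565 (mod 2279)
2278 = 2048 + 128 + 64 + 32 + 4 + 2 in binary powers of 2.
So 12^2278 ≡ 1565 · 1477 · 289 · 619 · 225 · 144 ≡ 1543 (mod 2279).
Since 1543 ≠ 1, base 12 is a Fermat witness: 2279 is composite.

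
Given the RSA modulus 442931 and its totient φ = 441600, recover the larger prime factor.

691

φ(n) = (p−1)(q−1) = n − (p+q) + 1, so p + q = 442931 − 441600 + 1 = 1332.
p and q are the roots of t² − 1332t + 442931 = 0.
Discriminant: 1332² − 4·442931 = 1774224 − 1771724 = 2500; √2500 = 50.
q = (1332 − 50)/2 = 641, p = (1332 + 50)/2 = 691.
Check: 641 · 691 = 442931.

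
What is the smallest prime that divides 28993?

28993 is odd.
Digit sum 31, not divisible by 3.
Ends in 3: not divisible by 5.
7: 28993 = 7·4141 + 6
11: 28993 = 11·2635 + 8
13: 28993 = 13·2230 + 3
17: 28993 = 17·1705 + 8
19: 28993 = 19·1525 + 18
23: 28993 = 23·1260 + 13
29: 28993 = 29·999 + 22
31: 28993 = 31·935 + 8
37: 28993 = 37·783 + 22
41: 28993 = 41·707 + 6
43: 28993 = 43·674 + 11
47: 28993 = 47·616 + 41
53: 28993 = 53·547 + 2
59: 28993 = 59·491 + 24
61: 28993 = 61·475 + 18
67: 28993 = 67·432 + 49
71: 28993 = 71·408 + 25
73: 28993 = 73·397 + 12
79: 28993 = 79·367

79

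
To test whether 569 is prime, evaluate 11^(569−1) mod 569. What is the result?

1

11^1 ≡ 11 (mod 569)
11^2 ≡ 11^2 = 121 ≡ 121 (mod 569)
11^4 ≡ 121^2 = 14641 ≡ 416 (mod 569)
11^8 ≡ 416^2 = 173056 ≡ 80 (mod 569)
11^16 ≡ 80^2 = 6400 ≡ 141 (mod 569)
11^32 ≡ 141^2 = 19881 ≡ 535 (mod 569)
11^64 ≡ 535^2 = 286225 ≡ 18 (mod 569)
11^128 ≡ 18^2 = 324 ≡ 324 (mod 569)
11^256 ≡ 324^2 = 104976 ≡ 280 (mod 569)
11^512 ≡ 280^2 = 78400 ≡ 447 (mod 569)
568 = 512 + 32 + 16 + 8 in binary powers of 2.
So 11^568 ≡ 447 · 535 · 141 · 80 ≡ 1 (mod 569).
Since the result is 1, base 11 gives no evidence that 569 is composite.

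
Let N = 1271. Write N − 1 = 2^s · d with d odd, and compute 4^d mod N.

1024

1271 − 1 = 1270 = 2^1 · 635, so d = 635.
4^1 ≡ 4 (mod 1271)
4^2 ≡ 4^2 = 16 ≡ 16 (mod 1271)
4^4 ≡ 16^2 = 256 ≡ 256 (mod 1271)
4^8 ≡ 256^2 = 65536 ≡ 715 (mod 1271)
4^16 ≡ 715^2 = 511225 ≡ 283 (mod 1271)
4^32 ≡ 283^2 = 80089 ≡ 16 (mod 1271)
4^64 ≡ 16^2 = 256 ≡ 256 (mod 1271)
4^128 ≡ 256^2 = 65536 ≡ 715 (mod 1271)
4^256 ≡ 715^2 = 511225 ≡ 283 (mod 1271)
4^512 ≡ 283^2 = 80089 ≡ 16 (mod 1271)
635 = 512 + 64 + 32 + 16 + 8 + 2 + 1 in binary powers of 2.
So 4^635 ≡ 16 · 256 · 16 · 283 · 715 · 16 · 4 ≡ 1024 (mod 1271).
Squaring chain: 1024; never reaches −1, so base 4 is a Miller–Rabin witness that 1271 is composite.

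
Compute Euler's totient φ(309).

Factor: 309 = 3 · 103.
φ(309) = (3−1) · (103−1) = 2 · 102 = 204.

204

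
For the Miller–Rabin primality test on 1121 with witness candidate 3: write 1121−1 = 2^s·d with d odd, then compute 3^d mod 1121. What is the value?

906

1121 − 1 = 1120 = 2^5 · 35, so d = 35.
3^1 ≡ 3 (mod 1121)
3^2 ≡ 3^2 = 9 ≡ 9 (mod 1121)
3^4 ≡ 9^2 = 81 ≡ 81 (mod 1121)
3^8 ≡ 81^2 = 6561 ≡ 956 (mod 1121)
3^16 ≡ 956^2 = 913936 ≡ 321 (mod 1121)
3^32 ≡ 321^2 = 103041 ≡ 1030 (mod 1121)
35 = 32 + 2 + 1 in binary powers of 2.
So 3^35 ≡ 1030 · 9 · 3 ≡ 906 (mod 1121).
Squaring chain: 906 → 264 → 194 → 643 → 921; never reaches −1, so base 3 is a Miller–Rabin witness that 1121 is composite.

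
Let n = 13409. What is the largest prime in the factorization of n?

53

13409 = 11 · 1219
1219 = 23 · 53
53 is prime.
So 13409 = 11 · 23 · 53; the largest prime factor is 53.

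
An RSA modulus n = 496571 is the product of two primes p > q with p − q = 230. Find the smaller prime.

599

Since p = q + 230, we have 496571 = q(q + 230), so q² + 230q − 496571 = 0.
Discriminant: 230² + 4·496571 = 52900 + 1986284 = 2039184; √2039184 = 1428.
q = (−230 + 1428)/2 = 599, and p = q + 230 = 829.
Check: 599 · 829 = 496571.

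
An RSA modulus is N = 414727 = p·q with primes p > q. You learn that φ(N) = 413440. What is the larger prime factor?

647

φ(n) = (p−1)(q−1) = n − (p+q) + 1, so p + q = 414727 − 413440 + 1 = 1288.
p and q are the roots of t² − 1288t + 414727 = 0.
Discriminant: 1288² − 4·414727 = 1658944 − 1658908 = 36; √36 = 6.
q = (1288 − 6)/2 = 641, p = (1288 + 6)/2 = 647.
Check: 641 · 647 = 414727.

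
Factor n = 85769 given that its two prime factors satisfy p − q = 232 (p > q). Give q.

199

Since p = q + 232, we have 85769 = q(q + 232), so q² + 232q − 85769 = 0.
Discriminant: 232² + 4·85769 = 53824 + 343076 = 396900; √396900 = 630.
q = (−232 + 630)/2 = 199, and p = q + 232 = 431.
Check: 199 · 431 = 85769.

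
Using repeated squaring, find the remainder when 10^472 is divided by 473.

23

10^1 ≡ 10 (mod 473)
10^2 ≡ 10^2 = 100 ≡ 100 (mod 473)
10^4 ≡ 100^2 = 10000 ≡ 67 (mod 473)
10^8 ≡ 67^2 = 4489 ≡ 232 (mod 473)
10^16 ≡ 232^2 = 53824 ≡ 375 (mod 473)
10^32 ≡ 375^2 = 140625 ≡ 144 (mod 473)
10^64 ≡ 144^2 = 20736 ≡ 397 (mod 473)
10^128 ≡ 397^2 = 157609 ≡ 100 (mod 473)
10^256 ≡ 100^2 = 10000 ≡ 67 (mod 473)
472 = 256 + 128 + 64 + 16 + 8 in binary powers of 2.
So 10^472 ≡ 67 · 100 · 397 · 375 · 232 ≡ 23 (mod 473).
Since 23 ≠ 1, base 10 is a Fermat witness: 473 is composite.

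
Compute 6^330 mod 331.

1

6^1 ≡ 6 (mod 331)
6^2 ≡ 6^2 = 36 ≡ 36 (mod 331)
6^4 ≡ 36^2 = 1296 ≡ 303 (mod 331)
6^8 ≡ 303^2 = 91809 ≡ 122 (mod 331)
6^16 ≡ 122^2 = 14884 ≡ 320 (mod 331)
6^32 ≡ 320^2 = 102400 ≡ 121 (mod 331)
6^64 ≡ 121^2 = 14641 ≡ 77 (mod 331)
6^128 ≡ 77^2 = 5929 ≡ 302 (mod 331)
6^256 ≡ 302^2 = 91204 ≡ 179 (mod 331)
330 = 256 + 64 + 8 + 2 in binary powers of 2.
So 6^330 ≡ 179 · 77 · 122 · 36 ≡ 1 (mod 331).
Since the result is 1, base 6 gives no evidence that 331 is composite.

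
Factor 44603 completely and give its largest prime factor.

73

44603 = 13 · 3431
3431 = 47 · 73
73 is prime.
So 44603 = 13 · 47 · 73; the largest prime factor is 73.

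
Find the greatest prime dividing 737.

737 = 11 · 67
67 is prime.
So 737 = 11 · 67; the largest prime factor is 67.

67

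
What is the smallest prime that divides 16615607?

16615607 is odd.
Digit sum 32, not divisible by 3.
Ends in 7: not divisible by 5.
7: 16615607 = 7·2373658 + 1
11: 16615607 = 11·1510509 + 8
13: 16615607 = 13·1278123 + 8
17: 16615607 = 17·977388 + 11
19: 16615607 = 19·874505 + 12
23: 16615607 = 23·722417 + 16
29: 16615607 = 29·572951 + 28
31: 16615607 = 31·535987 + 10
37: 16615607 = 37·449070 + 17
41: 16615607 = 41·405258 + 29
43: 16615607 = 43·386409 + 20
47: 16615607 = 47·353523 + 26
53: 16615607 = 53·313502 + 1
59: 16615607 = 59·281620 + 27
61: 16615607 = 61·272387

61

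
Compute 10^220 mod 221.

10^1 ≡ 10 (mod 221)
10^2 ≡ 10^2 = 100 ≡ 100 (mod 221)
10^4 ≡ 100^2 = 10000 ≡ 55 (mod 221)
10^8 ≡ 55^2 = 3025 ≡ 152 (mod 221)
10^16 ≡ 152^2 = 23104 ≡ 120 (mod 221)
10^32 ≡ 120^2 = 14400 ≡ 35 (mod 221)
10^64 ≡ 35^2 = 1225 ≡ 120 (mod 221)
10^128 ≡ 120^2 = 14400 ≡ 35 (mod 221)
220 = 128 + 64 + 16 + 8 + 4 in binary powers of 2.
So 10^220 ≡ 35 · 120 · 120 · 152 · 55 ≡ 81 (mod 221).
Since 81 ≠ 1, base 10 is a Fermat witness: 221 is composite.

81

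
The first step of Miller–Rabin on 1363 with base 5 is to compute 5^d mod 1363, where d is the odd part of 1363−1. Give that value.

1363 − 1 = 1362 = 2^1 · 681, so d = 681.
5^1 ≡ 5 (mod 1363)
5^2 ≡ 5^2 = 25 ≡ 25 (mod 1363)
5^4 ≡ 25^2 = 625 ≡ 625 (mod 1363)
5^8 ≡ 625^2 = 390625 ≡ 807 (mod 1363)
5^16 ≡ 807^2 = 651249 ≡ 1098 (mod 1363)
5^32 ≡ 1098^2 = 1205604 ≡ 712 (mod 1363)
5^64 ≡ 712^2 = 506944 ≡ 1271 (mod 1363)
5^128 ≡ 1271^2 = 1615441 ≡ 286 (mod 1363)
5^256 ≡ 286^2 = 81796 ≡ 16 (mod 1363)
5^512 ≡ 16^2 = 256 ≡ 256 (mod 1363)
681 = 512 + 128 + 32 + 8 + 1 in binary powers of 2.
So 5^681 ≡ 256 · 286 · 712 · 807 · 5 ≡ 584 (mod 1363).
Squaring chain: 584; never reaches −1, so base 5 is a Miller–Rabin witness that 1363 is composite.

584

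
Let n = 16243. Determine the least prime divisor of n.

37

16243 is odd.
Digit sum 16, not divisible by 3.
Ends in 3: not divisible by 5.
7: 16243 = 7·2320 + 3
11: 16243 = 11·1476 + 7
13: 16243 = 13·1249 + 6
17: 16243 = 17·955 + 8
19: 16243 = 19·854 + 17
23: 16243 = 23·706 + 5
29: 16243 = 29·560 + 3
31: 16243 = 31·523 + 30
37: 16243 = 37·439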